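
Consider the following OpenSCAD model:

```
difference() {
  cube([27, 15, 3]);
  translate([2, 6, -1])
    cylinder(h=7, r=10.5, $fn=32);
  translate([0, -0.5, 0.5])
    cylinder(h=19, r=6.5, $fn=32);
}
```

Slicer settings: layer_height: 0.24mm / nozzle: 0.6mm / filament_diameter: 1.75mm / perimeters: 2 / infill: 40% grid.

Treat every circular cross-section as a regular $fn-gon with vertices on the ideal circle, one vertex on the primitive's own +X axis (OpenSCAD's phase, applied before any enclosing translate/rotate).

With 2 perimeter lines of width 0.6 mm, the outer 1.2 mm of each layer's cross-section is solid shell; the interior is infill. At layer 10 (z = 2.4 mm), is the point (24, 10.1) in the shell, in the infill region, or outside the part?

At z = 2.4 mm: the 27×15 cube contributes its full rectangle; the cylinder at (2, 6): section is a regular 32-gon, circumradius r=10.5; the r=6.5 cylinder at (0, -0.5) contributes a regular 32-gon of circumradius 6.5; After the difference (first − rest): starting from the 27×15 cube, the r=10.5 cylinder at (2, 6) partially overlaps it — only the 169.91 mm² overlap (of its 344.14 mm²) is removed, clipping the outline; the r=6.5 cylinder at (0, -0.5) misses the remaining region (no effect) — 1 connected region. Overall, the cross-section is a single solid region. The nearest boundary edge runs (27.00, 15.00)→(27.00, 0.00); distance from the point to it = 3.00 mm. The point is inside the cross-section and 3.00 mm from the nearest boundary — more than the 1.2 mm shell width (2 × 0.6), so it's in the infill interior.

infill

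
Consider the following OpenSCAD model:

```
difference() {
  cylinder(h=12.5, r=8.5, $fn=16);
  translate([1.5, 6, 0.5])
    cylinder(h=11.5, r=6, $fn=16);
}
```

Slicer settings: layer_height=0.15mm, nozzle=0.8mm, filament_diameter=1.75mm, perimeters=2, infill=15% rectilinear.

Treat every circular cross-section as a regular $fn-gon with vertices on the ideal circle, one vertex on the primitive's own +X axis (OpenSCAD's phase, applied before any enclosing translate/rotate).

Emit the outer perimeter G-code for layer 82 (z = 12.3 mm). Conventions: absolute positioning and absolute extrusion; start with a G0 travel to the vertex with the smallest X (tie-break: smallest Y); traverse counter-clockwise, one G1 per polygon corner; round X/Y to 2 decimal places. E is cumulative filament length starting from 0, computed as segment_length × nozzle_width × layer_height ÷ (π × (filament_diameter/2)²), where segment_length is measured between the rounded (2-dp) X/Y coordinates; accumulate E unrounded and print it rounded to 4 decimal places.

At z = 12.3 mm: the r=8.5 cylinder gives a regular 16-gon of circumradius 8.5 (constant along its height); the cylinder at (1.5, 6) is absent (z outside [0.5, 12]); After the difference (first − rest): none of the subtracted shapes is present at this height, so the r=8.5 cylinder is unchanged — 1 connected region. The outline is a single polygon with 16 vertices. Extrusion per mm of travel: 0.8 × 0.15 / (π × 0.875²) = 0.049890. Accumulating E over each segment gives final E = 2.6468.

G0 X-8.50 Y0.00 Z12.30
G1 X-7.85 Y-3.25 E0.1654
G1 X-6.01 Y-6.01 E0.3308
G1 X-3.25 Y-7.85 E0.4963
G1 X0.00 Y-8.50 E0.6617
G1 X3.25 Y-7.85 E0.8270
G1 X6.01 Y-6.01 E0.9925
G1 X7.85 Y-3.25 E1.1580
G1 X8.50 Y0.00 E1.3234
G1 X7.85 Y3.25 E1.4887
G1 X6.01 Y6.01 E1.6542
G1 X3.25 Y7.85 E1.8197
G1 X0.00 Y8.50 E1.9851
G1 X-3.25 Y7.85 E2.1504
G1 X-6.01 Y6.01 E2.3159
G1 X-7.85 Y3.25 E2.4814
G1 X-8.50 Y0.00 E2.6468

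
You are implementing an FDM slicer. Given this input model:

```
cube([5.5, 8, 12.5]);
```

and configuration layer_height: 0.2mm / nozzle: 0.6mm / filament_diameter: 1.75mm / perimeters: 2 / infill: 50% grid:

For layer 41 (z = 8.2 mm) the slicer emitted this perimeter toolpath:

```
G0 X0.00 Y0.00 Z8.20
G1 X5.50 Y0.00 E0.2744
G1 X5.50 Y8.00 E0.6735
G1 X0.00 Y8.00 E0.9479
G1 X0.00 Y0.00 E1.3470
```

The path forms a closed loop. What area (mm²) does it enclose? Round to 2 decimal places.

Apply the shoelace formula to the sequence of (X, Y) vertices; enclosed area = 44.00 mm².

44.00 mm²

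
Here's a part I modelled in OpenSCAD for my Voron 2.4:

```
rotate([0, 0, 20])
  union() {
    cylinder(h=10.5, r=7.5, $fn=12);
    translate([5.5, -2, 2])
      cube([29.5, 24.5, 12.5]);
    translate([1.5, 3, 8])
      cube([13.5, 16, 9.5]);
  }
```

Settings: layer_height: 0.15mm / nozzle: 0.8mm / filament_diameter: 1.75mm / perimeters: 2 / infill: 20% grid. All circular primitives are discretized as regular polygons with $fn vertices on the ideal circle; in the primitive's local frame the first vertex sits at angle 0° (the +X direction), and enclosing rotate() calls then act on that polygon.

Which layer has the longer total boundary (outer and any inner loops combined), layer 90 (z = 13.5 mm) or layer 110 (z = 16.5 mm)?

Layer 90 (z = 13.5): the cylinder is not intersected at this z (z outside [0, 10.5]); the cube at (5.5, -2) is present — its section is the full 29.5×24.5 rectangle (perimeter 108.00 mm); the cube at (1.5, 3) is present — its section is the full 13.5×16 rectangle (perimeter 59.00 mm); Taking the union: the regions partially overlap (shared area 152.00 mm²), so the edge portions inside another operand are dropped and the merged outline is re-measured after clipping — boundary = 116.00 mm; (rotated 20° about Z; rotation is an isometry so areas/perimeters/island counts are preserved). So its perimeter = 116.00 mm. Layer 110 (z = 16.5): the cylinder does not reach this height (z outside [0, 10.5]); the cube at (5.5, -2) is not intersected at this z (z outside [2, 14.5]); the 13.5×16 cube at (1.5, 3) contributes its full rectangle (perimeter 59.00 mm); Combining (union): only the 13.5×16 cube at (1.5, 3) is present, so the union is just that shape — boundary = 59.00 mm; (rotated 20° about Z; rotation is an isometry so areas/perimeters/island counts are preserved). So its perimeter = 59.00 mm. Layer 90 is larger (116.00 vs 59.00 mm).

layer 90 (z = 13.5 mm)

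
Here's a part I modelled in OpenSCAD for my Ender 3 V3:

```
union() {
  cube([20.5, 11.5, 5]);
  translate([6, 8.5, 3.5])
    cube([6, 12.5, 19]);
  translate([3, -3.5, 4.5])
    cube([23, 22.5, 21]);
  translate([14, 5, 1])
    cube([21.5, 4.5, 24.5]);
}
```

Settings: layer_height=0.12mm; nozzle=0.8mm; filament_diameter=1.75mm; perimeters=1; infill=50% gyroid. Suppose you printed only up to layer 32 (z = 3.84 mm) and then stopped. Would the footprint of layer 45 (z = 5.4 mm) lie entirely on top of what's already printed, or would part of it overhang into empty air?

part overhangs

Compare the two slices. At z = 3.84: the cube is present — its section is the full 20.5×11.5 rectangle (area 235.75 mm²); the 6×12.5 cube at (6, 8.5) contributes its full rectangle (area 75.00 mm²); the cube at (3, -3.5) is not intersected at this z (z outside [4.5, 25.5]); the cube at (14, 5) is present — its section is the full 21.5×4.5 rectangle (area 96.75 mm²); Taking the union: the regions partially overlap — summed areas 407.50 mm² minus the doubly-counted overlap 47.25 mm² gives 360.25 mm² — area = 360.25 mm². At z = 5.4: the cube is not intersected at this z (z outside [0, 5]); the cube at (6, 8.5) (footprint 6×12.5) is included at this height (area 75.00 mm²); the cube at (3, -3.5) is present — its section is the full 23×22.5 rectangle (area 517.50 mm²); the cube at (14, 5) (footprint 21.5×4.5) is included at this height (area 96.75 mm²); Merging all regions: the regions partially overlap — summed areas 689.25 mm² minus the doubly-counted overlap 117.00 mm² gives 572.25 mm² — area = 572.25 mm². Checking containment: at z = 5.4 the cross-section extends beyond the z = 3.84 cross-section by about 246.50 mm².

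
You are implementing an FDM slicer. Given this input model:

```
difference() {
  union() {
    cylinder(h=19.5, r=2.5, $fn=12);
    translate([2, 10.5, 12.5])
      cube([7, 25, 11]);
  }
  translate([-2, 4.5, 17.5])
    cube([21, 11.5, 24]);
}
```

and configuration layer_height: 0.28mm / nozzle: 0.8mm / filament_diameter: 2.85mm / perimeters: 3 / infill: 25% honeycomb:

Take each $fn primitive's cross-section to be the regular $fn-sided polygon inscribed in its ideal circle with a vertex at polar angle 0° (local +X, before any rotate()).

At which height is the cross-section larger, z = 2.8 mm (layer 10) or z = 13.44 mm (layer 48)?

layer 48 (z = 13.44 mm)

Layer 10 (z = 2.8): the r=2.5 cylinder gives a regular 12-gon of circumradius 2.5 (constant along its height) (area = (12/2)·2.500²·sin(360°/12) = 18.75 mm²); the cube at (2, 10.5) does not reach this height (z outside [12.5, 23.5]); Taking the union: only the r=2.5 cylinder is present, so the union is just that shape — area = 18.75 mm²; the cube at (-2, 4.5) is not intersected at this z (z outside [17.5, 41.5]); After the difference (first − rest): none of the subtracted shapes is present at this height, so the result so far is unchanged — area = 18.75 mm². So its area = 18.75 mm². Layer 48 (z = 13.44): the cylinder: section is a regular 12-gon, circumradius r=2.5 (area = (12/2)·2.500²·sin(360°/12) = 18.75 mm²); the cube at (2, 10.5) is present — its section is the full 7×25 rectangle (area 175.00 mm²); Combining (union): the 2 present regions are separate (no shared area or edge), so areas and boundary lengths simply add and each stays a separate island — area = 193.75 mm²; the cube at (-2, 4.5) does not reach this height (z outside [17.5, 41.5]); Taking the first minus the rest: none of the subtracted shapes is present at this height, so the result so far is unchanged — area = 193.75 mm². So its area = 193.75 mm². Layer 48 is larger (193.75 vs 18.75 mm²).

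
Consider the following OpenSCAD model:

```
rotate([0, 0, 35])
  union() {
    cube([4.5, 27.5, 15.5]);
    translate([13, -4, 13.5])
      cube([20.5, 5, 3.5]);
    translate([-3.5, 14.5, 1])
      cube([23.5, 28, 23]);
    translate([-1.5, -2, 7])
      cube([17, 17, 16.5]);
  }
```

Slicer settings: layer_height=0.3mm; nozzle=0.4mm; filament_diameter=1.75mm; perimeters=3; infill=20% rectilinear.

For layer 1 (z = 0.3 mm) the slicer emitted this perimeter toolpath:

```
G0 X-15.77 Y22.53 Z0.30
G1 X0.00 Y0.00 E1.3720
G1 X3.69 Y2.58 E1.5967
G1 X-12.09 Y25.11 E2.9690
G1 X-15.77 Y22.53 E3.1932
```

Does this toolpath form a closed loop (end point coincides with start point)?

yes

Start point (G0): (-15.77, 22.53). End point (last G1): the path returns to the start — closed.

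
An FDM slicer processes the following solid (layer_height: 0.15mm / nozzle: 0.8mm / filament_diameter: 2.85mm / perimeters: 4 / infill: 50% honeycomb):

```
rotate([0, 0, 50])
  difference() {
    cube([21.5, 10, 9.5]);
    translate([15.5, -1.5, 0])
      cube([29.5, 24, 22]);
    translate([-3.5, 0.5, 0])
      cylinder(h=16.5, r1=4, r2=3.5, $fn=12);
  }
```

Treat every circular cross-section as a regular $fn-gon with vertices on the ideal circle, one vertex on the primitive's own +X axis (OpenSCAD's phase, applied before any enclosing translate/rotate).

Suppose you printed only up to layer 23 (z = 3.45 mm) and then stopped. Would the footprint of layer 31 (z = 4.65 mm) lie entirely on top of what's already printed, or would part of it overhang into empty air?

Compare the two slices. At z = 3.45: the cube (footprint 21.5×10) is included at this height (area 215.00 mm²); the 29.5×24 cube at (15.5, -1.5) contributes its full rectangle (area 708.00 mm²); the cone at (-3.5, 0.5): at t=0.209 of its height the radius interpolates to r₁+(r₂−r₁)t = 3.895, giving a regular 12-gon of that circumradius (area = (12/2)·3.895²·sin(360°/12) = 45.52 mm²); Subtracting the remaining from the first: starting from the 21.5×10 cube (215.00 mm²), the 29.5×24 cube at (15.5, -1.5) partially overlaps it — only the 60.00 mm² overlap (of its 708.00 mm²) is removed, clipping the outline; the cone at (-3.5, 0.5) partially overlaps it — only the 0.46 mm² overlap (of its 45.52 mm²) is removed, clipping the outline — area = 154.54 mm²; (whole slice rotated 50° about Z — lengths, areas and connectivity unchanged). At z = 4.65: the cube is present — its section is the full 21.5×10 rectangle (area 215.00 mm²); the 29.5×24 cube at (15.5, -1.5) contributes its full rectangle (area 708.00 mm²); the cone at (-3.5, 0.5) contributes a regular 12-gon of circumradius 3.859 (interpolated between r1=4 and r2=3.5 at t=0.282) (area = (12/2)·3.859²·sin(360°/12) = 44.68 mm²); After the difference (first − rest): starting from the 21.5×10 cube (215.00 mm²), the 29.5×24 cube at (15.5, -1.5) partially overlaps it — only the 60.00 mm² overlap (of its 708.00 mm²) is removed, clipping the outline; the cone at (-3.5, 0.5) partially overlaps it — only the 0.39 mm² overlap (of its 44.68 mm²) is removed, clipping the outline — area = 154.61 mm²; (whole slice rotated 50° about Z — lengths, areas and connectivity unchanged). Checking containment: the cross-section at z = 4.65 is a subset of the cross-section at z = 3.45.

entirely on top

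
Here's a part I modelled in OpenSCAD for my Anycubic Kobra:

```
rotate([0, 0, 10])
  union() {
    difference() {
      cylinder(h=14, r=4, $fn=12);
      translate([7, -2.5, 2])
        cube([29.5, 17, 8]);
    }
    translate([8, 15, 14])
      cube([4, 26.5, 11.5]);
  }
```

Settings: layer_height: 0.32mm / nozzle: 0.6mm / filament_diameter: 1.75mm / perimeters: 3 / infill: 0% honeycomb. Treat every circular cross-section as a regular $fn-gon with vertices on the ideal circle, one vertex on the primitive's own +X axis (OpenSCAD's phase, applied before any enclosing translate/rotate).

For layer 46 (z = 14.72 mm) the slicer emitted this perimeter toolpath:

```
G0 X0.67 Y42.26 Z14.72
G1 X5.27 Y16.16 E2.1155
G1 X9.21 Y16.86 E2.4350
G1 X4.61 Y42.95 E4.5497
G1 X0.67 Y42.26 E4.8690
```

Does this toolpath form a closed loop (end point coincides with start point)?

yes

Start point (G0): (0.67, 42.26). End point (last G1): the path returns to the start — closed.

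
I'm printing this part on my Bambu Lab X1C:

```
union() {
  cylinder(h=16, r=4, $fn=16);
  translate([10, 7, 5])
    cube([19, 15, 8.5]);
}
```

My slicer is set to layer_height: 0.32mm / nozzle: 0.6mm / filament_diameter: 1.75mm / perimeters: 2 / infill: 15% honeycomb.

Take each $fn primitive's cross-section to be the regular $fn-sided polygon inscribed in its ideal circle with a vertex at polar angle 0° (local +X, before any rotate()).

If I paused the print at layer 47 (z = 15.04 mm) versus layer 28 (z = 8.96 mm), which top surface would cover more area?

layer 28 (z = 8.96 mm)

Layer 47 (z = 15.04): the r=4 cylinder contributes a regular 16-gon of circumradius 4 (area = (16/2)·4.000²·sin(360°/16) = 48.98 mm²); the cube at (10, 7) is absent (z outside [5, 13.5]); Merging all regions: only the r=4 cylinder is present, so the union is just that shape — area = 48.98 mm². So its area = 48.98 mm². Layer 28 (z = 8.96): the r=4 cylinder contributes a regular 16-gon of circumradius 4 (area = (16/2)·4.000²·sin(360°/16) = 48.98 mm²); the cube at (10, 7) is present — its section is the full 19×15 rectangle (area 285.00 mm²); Combining (union): the 2 present regions are separate (no shared area or edge), so areas and boundary lengths simply add and each stays a separate island — area = 333.98 mm². So its area = 333.98 mm². Layer 28 is larger (333.98 vs 48.98 mm²).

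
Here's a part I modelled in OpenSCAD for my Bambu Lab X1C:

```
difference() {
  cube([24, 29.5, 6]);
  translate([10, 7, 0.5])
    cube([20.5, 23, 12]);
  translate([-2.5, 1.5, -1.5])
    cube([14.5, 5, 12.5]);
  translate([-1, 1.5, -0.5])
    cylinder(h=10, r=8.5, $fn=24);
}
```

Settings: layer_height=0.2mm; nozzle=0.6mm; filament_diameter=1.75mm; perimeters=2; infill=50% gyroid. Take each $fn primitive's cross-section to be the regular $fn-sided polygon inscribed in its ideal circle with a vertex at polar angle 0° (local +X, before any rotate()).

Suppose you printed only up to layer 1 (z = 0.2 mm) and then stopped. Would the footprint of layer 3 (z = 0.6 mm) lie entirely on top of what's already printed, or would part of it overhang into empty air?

entirely on top

Compare the two slices. At z = 0.2: the cube (footprint 24×29.5) is included at this height (area 708.00 mm²); the cube at (10, 7) is absent (z outside [0.5, 12.5]); the cube at (-2.5, 1.5) (footprint 14.5×5) is included at this height (area 72.50 mm²); the r=8.5 cylinder at (-1, 1.5) gives a regular 24-gon of circumradius 8.5 (constant along its height) (area = (24/2)·8.500²·sin(360°/24) = 224.40 mm²); After the difference (first − rest): starting from the 24×29.5 cube (708.00 mm²), the 14.5×5 cube at (-2.5, 1.5) partially overlaps it — only the 60.00 mm² overlap (of its 72.50 mm²) is removed, clipping the outline; the r=8.5 cylinder at (-1, 1.5) partially overlaps it — only the 24.12 mm² overlap (of its 224.40 mm²) is removed, clipping the outline — area = 623.88 mm². At z = 0.6: the 24×29.5 cube contributes its full rectangle (area 708.00 mm²); the cube at (10, 7) is present — its section is the full 20.5×23 rectangle (area 471.50 mm²); the cube at (-2.5, 1.5) is present — its section is the full 14.5×5 rectangle (area 72.50 mm²); the r=8.5 cylinder at (-1, 1.5) gives a regular 24-gon of circumradius 8.5 (constant along its height) (area = (24/2)·8.500²·sin(360°/24) = 224.40 mm²); After the difference (first − rest): starting from the 24×29.5 cube (708.00 mm²), the 20.5×23 cube at (10, 7) partially overlaps it — only the 315.00 mm² overlap (of its 471.50 mm²) is removed, clipping the outline; the 14.5×5 cube at (-2.5, 1.5) partially overlaps it — only the 60.00 mm² overlap (of its 72.50 mm²) is removed, clipping the outline; the r=8.5 cylinder at (-1, 1.5) partially overlaps it — only the 24.12 mm² overlap (of its 224.40 mm²) is removed, clipping the outline — area = 308.88 mm². Checking containment: the cross-section at z = 0.6 is a subset of the cross-section at z = 0.2.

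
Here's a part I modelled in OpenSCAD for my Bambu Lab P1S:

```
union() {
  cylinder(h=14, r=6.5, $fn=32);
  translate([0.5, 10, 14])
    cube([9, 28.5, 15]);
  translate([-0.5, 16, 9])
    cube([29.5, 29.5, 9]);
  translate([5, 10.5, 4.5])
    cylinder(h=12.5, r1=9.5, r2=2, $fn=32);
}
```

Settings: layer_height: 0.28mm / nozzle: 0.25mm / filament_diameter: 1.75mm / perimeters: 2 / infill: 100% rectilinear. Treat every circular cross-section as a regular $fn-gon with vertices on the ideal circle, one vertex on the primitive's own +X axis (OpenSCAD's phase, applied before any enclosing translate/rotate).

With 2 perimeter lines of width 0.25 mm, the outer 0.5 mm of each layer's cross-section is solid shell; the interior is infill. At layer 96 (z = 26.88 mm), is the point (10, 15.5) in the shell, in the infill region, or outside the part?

outside

At z = 26.88 mm: the cylinder is absent (z outside [0, 14]); the cube at (0.5, 10) (footprint 9×28.5) is included at this height; the cube at (-0.5, 16) does not reach this height (z outside [9, 18]); the cone at (5, 10.5) does not reach this height (z outside [4.5, 17]); Combining (union): only the 9×28.5 cube at (0.5, 10) is present, so the union is just that shape — 1 connected region. Overall, the cross-section is a single solid region. The nearest boundary edge runs (9.50, 10.00)→(9.50, 38.50); distance from the point to it = 0.50 mm. The point is not inside any of the regions above, so it lies outside the cross-section (0.50 mm from the nearest boundary).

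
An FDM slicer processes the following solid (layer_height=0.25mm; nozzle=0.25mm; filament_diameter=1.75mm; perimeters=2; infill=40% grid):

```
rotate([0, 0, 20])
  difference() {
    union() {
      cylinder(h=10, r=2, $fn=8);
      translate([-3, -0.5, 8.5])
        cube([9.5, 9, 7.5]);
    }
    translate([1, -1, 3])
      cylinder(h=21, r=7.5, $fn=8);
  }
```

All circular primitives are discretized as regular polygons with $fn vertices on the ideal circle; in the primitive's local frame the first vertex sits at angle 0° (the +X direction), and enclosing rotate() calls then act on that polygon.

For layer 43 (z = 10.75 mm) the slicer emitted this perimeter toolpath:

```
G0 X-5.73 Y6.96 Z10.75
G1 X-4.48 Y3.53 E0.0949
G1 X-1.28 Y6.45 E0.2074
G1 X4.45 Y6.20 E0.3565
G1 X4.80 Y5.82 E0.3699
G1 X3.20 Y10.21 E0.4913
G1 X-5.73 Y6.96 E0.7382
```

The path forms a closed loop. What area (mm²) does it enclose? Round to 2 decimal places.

28.62 mm²

Apply the shoelace formula to the sequence of (X, Y) vertices; enclosed area = 28.62 mm².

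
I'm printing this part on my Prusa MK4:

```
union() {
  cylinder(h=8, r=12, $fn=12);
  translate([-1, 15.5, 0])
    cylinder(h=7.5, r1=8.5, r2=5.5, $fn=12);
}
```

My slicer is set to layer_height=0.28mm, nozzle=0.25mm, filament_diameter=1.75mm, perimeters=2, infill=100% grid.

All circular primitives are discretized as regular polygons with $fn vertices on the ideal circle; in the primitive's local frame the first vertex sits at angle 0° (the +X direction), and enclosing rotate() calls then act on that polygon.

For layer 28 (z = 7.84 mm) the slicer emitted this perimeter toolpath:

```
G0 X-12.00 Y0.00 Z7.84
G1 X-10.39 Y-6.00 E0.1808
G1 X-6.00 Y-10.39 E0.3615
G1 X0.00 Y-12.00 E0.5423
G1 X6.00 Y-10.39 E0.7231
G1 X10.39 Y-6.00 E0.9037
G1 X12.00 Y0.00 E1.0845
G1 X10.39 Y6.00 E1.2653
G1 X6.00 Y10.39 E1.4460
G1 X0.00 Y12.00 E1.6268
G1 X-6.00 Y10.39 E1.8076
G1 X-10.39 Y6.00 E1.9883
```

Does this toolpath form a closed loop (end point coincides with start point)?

no

Start point (G0): (-12.00, 0.00). End point (last G1): the path does not return to the start — open.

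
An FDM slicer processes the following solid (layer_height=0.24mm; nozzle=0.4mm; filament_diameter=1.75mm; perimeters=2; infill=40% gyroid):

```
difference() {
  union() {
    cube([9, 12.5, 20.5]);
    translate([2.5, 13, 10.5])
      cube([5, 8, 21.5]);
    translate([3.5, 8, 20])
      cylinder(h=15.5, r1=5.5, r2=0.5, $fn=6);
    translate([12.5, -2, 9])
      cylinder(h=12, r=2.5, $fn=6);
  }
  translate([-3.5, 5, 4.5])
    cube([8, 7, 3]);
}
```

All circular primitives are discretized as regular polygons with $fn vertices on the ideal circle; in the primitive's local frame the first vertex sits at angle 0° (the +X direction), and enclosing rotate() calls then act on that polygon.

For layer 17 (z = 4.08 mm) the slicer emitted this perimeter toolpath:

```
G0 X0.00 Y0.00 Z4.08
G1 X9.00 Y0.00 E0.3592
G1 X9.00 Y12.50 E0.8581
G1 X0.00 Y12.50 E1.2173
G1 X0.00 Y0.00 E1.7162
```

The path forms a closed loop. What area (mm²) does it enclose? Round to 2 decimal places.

Apply the shoelace formula to the sequence of (X, Y) vertices; enclosed area = 112.50 mm².

112.50 mm²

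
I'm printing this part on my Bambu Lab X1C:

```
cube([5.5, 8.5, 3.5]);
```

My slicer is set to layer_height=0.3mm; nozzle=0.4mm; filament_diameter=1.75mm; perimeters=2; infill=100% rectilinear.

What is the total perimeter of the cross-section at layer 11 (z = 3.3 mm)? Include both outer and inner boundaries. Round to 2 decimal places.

28.00 mm

At z = 3.3 mm: the cube is present — its section is the full 5.5×8.5 rectangle (perimeter 28.00 mm). Overall, the cross-section is a single solid region. Total boundary length (outer) = 28.00 mm.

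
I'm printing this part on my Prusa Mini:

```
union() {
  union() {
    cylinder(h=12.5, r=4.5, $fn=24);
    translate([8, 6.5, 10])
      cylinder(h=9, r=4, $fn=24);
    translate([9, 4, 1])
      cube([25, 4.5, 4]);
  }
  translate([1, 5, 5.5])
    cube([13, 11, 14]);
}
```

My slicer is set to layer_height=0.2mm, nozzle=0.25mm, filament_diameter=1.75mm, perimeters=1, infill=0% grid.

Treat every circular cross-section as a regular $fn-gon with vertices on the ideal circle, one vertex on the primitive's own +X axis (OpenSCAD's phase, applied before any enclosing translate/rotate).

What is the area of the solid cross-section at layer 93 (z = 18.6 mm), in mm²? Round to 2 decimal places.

156.20 mm²

At z = 18.6 mm: the cylinder is absent (z outside [0, 12.5]); the r=4 cylinder at (8, 6.5) gives a regular 24-gon of circumradius 4 (constant along its height) (area = (24/2)·4.000²·sin(360°/24) = 49.69 mm²); the cube at (9, 4) is not intersected at this z (z outside [1, 5]); Taking the union: only the r=4 cylinder at (8, 6.5) is present, so the union is just that shape — area = 49.69 mm²; the cube at (1, 5) (footprint 13×11) is included at this height (area 143.00 mm²); Merging all regions: the regions partially overlap — summed areas 192.69 mm² minus the doubly-counted overlap 36.49 mm² gives 156.20 mm² — area = 156.20 mm². Overall, the cross-section is a single solid region. Net area = 156.20 mm².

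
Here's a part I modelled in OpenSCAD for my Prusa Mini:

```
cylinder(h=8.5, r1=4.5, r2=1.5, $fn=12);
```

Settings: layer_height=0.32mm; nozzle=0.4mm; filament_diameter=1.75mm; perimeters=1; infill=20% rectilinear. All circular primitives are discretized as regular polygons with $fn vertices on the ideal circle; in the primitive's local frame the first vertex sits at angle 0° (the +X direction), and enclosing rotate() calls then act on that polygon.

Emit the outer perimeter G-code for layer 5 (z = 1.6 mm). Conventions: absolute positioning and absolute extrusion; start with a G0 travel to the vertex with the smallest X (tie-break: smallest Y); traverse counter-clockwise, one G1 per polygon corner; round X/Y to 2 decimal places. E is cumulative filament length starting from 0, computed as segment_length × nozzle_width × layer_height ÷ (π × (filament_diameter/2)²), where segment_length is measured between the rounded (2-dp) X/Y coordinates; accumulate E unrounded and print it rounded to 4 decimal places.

G0 X-3.94 Y0.00 Z1.60
G1 X-3.41 Y-1.97 E0.1086
G1 X-1.97 Y-3.41 E0.2169
G1 X0.00 Y-3.94 E0.3255
G1 X1.97 Y-3.41 E0.4341
G1 X3.41 Y-1.97 E0.5424
G1 X3.94 Y0.00 E0.6510
G1 X3.41 Y1.97 E0.7596
G1 X1.97 Y3.41 E0.8679
G1 X0.00 Y3.94 E0.9765
G1 X-1.97 Y3.41 E1.0851
G1 X-3.41 Y1.97 E1.1934
G1 X-3.94 Y0.00 E1.3020

At z = 1.6 mm: the cone (r1=4.5→r2=1.5) has section circumradius 3.935 here — a regular 12-gon. The outline is a single polygon with 12 vertices. Extrusion per mm of travel: 0.4 × 0.32 / (π × 0.875²) = 0.053216. Accumulating E over each segment gives final E = 1.3020.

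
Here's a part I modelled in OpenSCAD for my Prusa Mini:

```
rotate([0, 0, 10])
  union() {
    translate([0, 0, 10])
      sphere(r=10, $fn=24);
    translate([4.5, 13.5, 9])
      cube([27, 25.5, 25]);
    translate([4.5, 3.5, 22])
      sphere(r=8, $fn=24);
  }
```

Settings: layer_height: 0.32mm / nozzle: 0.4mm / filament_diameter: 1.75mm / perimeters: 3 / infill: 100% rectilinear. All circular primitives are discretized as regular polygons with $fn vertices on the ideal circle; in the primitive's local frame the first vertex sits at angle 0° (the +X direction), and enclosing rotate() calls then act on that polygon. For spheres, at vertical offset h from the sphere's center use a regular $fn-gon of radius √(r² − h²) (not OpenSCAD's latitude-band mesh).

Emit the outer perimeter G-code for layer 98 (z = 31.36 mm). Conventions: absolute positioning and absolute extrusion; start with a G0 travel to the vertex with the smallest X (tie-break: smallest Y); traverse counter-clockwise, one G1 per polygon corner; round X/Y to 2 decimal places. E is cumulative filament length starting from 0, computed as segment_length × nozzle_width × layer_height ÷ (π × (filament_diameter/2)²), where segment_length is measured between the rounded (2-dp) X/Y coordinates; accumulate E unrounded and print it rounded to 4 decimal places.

G0 X-2.34 Y39.19 Z31.36
G1 X2.09 Y14.08 E1.3569
G1 X28.68 Y18.76 E2.7937
G1 X24.25 Y43.88 E4.1511
G1 X-2.34 Y39.19 E5.5879

At z = 31.36 mm: the sphere is not intersected at this z (|z−center|=21.360 > r=10); the cube at (4.5, 13.5) (footprint 27×25.5) is included at this height; the sphere at (4.5, 3.5) is not intersected at this z (|z−center|=9.360 > r=8); Merging all regions: only the 27×25.5 cube at (4.5, 13.5) is present, so the union is just that shape — 1 connected region; (rotated 10° about Z; rotation is an isometry so areas/perimeters/island counts are preserved). The outline is a single polygon with 4 vertices. Extrusion per mm of travel: 0.4 × 0.32 / (π × 0.875²) = 0.053216. Accumulating E over each segment gives final E = 5.5879.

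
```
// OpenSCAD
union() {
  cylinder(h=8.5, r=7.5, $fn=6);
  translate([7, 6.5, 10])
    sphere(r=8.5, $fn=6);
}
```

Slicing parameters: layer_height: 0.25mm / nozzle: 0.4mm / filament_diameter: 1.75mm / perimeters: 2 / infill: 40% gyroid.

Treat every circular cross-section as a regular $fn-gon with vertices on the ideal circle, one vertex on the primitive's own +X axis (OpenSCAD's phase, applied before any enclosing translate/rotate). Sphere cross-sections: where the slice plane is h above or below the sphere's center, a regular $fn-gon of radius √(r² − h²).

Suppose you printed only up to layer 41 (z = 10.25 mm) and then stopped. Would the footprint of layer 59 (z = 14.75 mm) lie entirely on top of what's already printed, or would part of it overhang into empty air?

entirely on top

Compare the two slices. At z = 10.25: the cylinder does not reach this height (z outside [0, 8.5]); the sphere at (7, 6.5): section is a regular 6-gon, circumradius = √(r²−h²) = √(8.5²−0.25²) = 8.496 (area = (6/2)·8.496²·sin(360°/6) = 187.55 mm²); Merging all regions: only the r=8.5 sphere at (7, 6.5) is present, so the union is just that shape — area = 187.55 mm². At z = 14.75: the cylinder is not intersected at this z (z outside [0, 8.5]); the r=8.5 sphere at (7, 6.5) slices to a regular 6-gon of circumradius 7.049 (√(r²−h²) with h=4.75 from center) (area = (6/2)·7.049²·sin(360°/6) = 129.09 mm²); Combining (union): only the r=8.5 sphere at (7, 6.5) is present, so the union is just that shape — area = 129.09 mm². Checking containment: the cross-section at z = 14.75 is a subset of the cross-section at z = 10.25.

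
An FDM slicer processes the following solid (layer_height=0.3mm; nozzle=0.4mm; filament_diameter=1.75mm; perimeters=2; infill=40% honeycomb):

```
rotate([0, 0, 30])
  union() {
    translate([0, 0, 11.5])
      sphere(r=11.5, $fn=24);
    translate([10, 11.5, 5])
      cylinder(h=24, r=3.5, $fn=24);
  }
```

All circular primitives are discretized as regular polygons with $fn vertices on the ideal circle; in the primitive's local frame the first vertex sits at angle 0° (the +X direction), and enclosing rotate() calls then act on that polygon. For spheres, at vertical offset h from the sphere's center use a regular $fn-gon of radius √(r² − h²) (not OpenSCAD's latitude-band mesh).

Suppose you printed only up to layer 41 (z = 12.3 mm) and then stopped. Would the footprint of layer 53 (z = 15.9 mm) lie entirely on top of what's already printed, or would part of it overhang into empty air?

entirely on top

Compare the two slices. At z = 12.3: the r=11.5 sphere slices to a regular 24-gon of circumradius 11.472 (√(r²−h²) with h=0.8 from center) (area = (24/2)·11.472²·sin(360°/24) = 408.76 mm²); the r=3.5 cylinder at (10, 11.5) gives a regular 24-gon of circumradius 3.5 (constant along its height) (area = (24/2)·3.500²·sin(360°/24) = 38.05 mm²); Merging all regions: the 2 present regions are separate (no shared area or edge), so areas and boundary lengths simply add and each stays a separate island — area = 446.80 mm²; (rotated 30° about Z; rotation is an isometry so areas/perimeters/island counts are preserved). At z = 15.9: the r=11.5 sphere contributes a regular 24-gon of circumradius √(11.5²−4.4²) = 10.625 (area = (24/2)·10.625²·sin(360°/24) = 350.62 mm²); the r=3.5 cylinder at (10, 11.5) gives a regular 24-gon of circumradius 3.5 (constant along its height) (area = (24/2)·3.500²·sin(360°/24) = 38.05 mm²); Combining (union): the 2 present regions are separate (no shared area or edge), so areas and boundary lengths simply add and each stays a separate island — area = 388.66 mm²; (whole slice rotated 30° about Z — lengths, areas and connectivity unchanged). Checking containment: the cross-section at z = 15.9 is a subset of the cross-section at z = 12.3.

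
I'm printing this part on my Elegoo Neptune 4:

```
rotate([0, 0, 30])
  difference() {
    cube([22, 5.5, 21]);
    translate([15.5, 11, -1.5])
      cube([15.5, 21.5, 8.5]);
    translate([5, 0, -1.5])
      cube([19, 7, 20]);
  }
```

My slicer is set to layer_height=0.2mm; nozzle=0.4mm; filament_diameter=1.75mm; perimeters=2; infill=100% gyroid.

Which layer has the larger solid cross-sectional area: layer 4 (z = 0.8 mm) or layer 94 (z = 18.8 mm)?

Layer 4 (z = 0.8): the cube (footprint 22×5.5) is included at this height (area 121.00 mm²); the 15.5×21.5 cube at (15.5, 11) contributes its full rectangle (area 333.25 mm²); the cube at (5, 0) (footprint 19×7) is included at this height (area 133.00 mm²); Taking the first minus the rest: starting from the 22×5.5 cube (121.00 mm²), the 15.5×21.5 cube at (15.5, 11) misses the remaining region (no effect); the 19×7 cube at (5, 0) partially overlaps it — only the 93.50 mm² overlap (of its 133.00 mm²) is removed, clipping the outline — area = 27.50 mm²; (rotated 30° about Z; rotation is an isometry so areas/perimeters/island counts are preserved). So its area = 27.50 mm². Layer 94 (z = 18.8): the cube is present — its section is the full 22×5.5 rectangle (area 121.00 mm²); the cube at (15.5, 11) does not reach this height (z outside [-1.5, 7]); the cube at (5, 0) does not reach this height (z outside [-1.5, 18.5]); Subtracting the remaining from the first: none of the subtracted shapes is present at this height, so the 22×5.5 cube is unchanged — area = 121.00 mm²; (whole slice rotated 30° about Z — lengths, areas and connectivity unchanged). So its area = 121.00 mm². Layer 94 is larger (121.00 vs 27.50 mm²).

layer 94 (z = 18.8 mm)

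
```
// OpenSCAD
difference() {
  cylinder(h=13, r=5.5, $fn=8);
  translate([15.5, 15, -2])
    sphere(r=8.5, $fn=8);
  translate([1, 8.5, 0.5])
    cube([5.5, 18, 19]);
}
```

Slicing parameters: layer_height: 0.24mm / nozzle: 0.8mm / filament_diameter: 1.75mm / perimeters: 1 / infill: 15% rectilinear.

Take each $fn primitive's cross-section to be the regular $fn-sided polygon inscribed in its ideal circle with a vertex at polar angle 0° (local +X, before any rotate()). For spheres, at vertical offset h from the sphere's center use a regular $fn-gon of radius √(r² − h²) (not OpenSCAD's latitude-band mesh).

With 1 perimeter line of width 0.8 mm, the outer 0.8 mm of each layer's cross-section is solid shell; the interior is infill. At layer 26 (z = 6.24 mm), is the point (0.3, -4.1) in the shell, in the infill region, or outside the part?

infill

At z = 6.24 mm: the r=5.5 cylinder contributes a regular 8-gon of circumradius 5.5; the sphere at (15.5, 15): section is a regular 8-gon, circumradius = √(r²−h²) = √(8.5²−8.24²) = 2.086; the 5.5×18 cube at (1, 8.5) contributes its full rectangle; Taking the first minus the rest: starting from the r=5.5 cylinder, the r=8.5 sphere at (15.5, 15) misses the remaining region (no effect); the 5.5×18 cube at (1, 8.5) misses the remaining region (no effect) — 1 connected region. Overall, the cross-section is a single solid region. The nearest boundary edge runs (3.89, -3.89)→(-0.00, -5.50); distance from the point to it = 1.18 mm. The point is inside the cross-section and 1.18 mm from the nearest boundary — more than the 0.8 mm shell width (1 × 0.8), so it's in the infill interior.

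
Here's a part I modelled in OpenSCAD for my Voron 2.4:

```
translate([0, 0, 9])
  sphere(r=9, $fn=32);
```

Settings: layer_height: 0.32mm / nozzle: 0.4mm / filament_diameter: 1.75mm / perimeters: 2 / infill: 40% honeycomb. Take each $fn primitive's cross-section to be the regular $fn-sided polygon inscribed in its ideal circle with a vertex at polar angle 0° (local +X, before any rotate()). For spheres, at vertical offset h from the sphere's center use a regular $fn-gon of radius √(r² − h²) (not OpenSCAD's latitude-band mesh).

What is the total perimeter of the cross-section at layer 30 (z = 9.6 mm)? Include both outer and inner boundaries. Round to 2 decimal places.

56.33 mm

At z = 9.6 mm: the sphere: section is a regular 32-gon, circumradius = √(r²−h²) = √(9²−0.6²) = 8.980 (perimeter = 2·32·8.980·sin(180°/32) = 56.33 mm). Overall, the cross-section is a single solid region. Total boundary length (outer) = 56.33 mm.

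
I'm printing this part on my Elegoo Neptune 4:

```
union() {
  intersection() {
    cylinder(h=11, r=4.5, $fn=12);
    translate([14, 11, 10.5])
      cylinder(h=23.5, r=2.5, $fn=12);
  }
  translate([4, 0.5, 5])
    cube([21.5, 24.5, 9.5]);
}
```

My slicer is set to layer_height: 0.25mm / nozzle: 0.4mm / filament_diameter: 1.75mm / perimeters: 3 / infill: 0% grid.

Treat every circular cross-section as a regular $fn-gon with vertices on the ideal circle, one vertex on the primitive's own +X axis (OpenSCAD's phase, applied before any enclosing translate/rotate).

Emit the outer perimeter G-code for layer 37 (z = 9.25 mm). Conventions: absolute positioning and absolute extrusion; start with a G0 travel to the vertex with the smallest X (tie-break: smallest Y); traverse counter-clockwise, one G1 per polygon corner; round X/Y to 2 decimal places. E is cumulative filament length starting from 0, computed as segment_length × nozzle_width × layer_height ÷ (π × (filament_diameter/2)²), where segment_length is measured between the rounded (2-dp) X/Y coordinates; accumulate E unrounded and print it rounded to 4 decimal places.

G0 X4.00 Y0.50 Z9.25
G1 X25.50 Y0.50 E0.8939
G1 X25.50 Y25.00 E1.9125
G1 X4.00 Y25.00 E2.8063
G1 X4.00 Y0.50 E3.8249

At z = 9.25 mm: the cylinder: section is a regular 12-gon, circumradius r=4.5; the cylinder at (14, 11) is not intersected at this z (z outside [10.5, 34]); Keeping only the common overlap: at least one operand is absent at this height, so nothing remains; the cube at (4, 0.5) (footprint 21.5×24.5) is included at this height; Merging all regions: only the 21.5×24.5 cube at (4, 0.5) is present, so the union is just that shape — 1 connected region. The outline is a single polygon with 4 vertices. Extrusion per mm of travel: 0.4 × 0.25 / (π × 0.875²) = 0.041575. Accumulating E over each segment gives final E = 3.8249.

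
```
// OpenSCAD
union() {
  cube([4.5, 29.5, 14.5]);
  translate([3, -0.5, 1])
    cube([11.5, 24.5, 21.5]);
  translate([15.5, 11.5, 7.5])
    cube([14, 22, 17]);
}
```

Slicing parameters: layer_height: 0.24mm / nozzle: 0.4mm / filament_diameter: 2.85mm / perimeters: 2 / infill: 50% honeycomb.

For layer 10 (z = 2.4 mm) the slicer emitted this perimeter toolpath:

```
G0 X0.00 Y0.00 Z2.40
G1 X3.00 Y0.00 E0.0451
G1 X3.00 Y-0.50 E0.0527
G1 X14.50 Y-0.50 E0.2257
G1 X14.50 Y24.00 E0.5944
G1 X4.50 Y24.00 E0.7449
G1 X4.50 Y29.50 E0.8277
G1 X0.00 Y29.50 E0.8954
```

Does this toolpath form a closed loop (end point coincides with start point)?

no

Start point (G0): (0.00, 0.00). End point (last G1): the path does not return to the start — open.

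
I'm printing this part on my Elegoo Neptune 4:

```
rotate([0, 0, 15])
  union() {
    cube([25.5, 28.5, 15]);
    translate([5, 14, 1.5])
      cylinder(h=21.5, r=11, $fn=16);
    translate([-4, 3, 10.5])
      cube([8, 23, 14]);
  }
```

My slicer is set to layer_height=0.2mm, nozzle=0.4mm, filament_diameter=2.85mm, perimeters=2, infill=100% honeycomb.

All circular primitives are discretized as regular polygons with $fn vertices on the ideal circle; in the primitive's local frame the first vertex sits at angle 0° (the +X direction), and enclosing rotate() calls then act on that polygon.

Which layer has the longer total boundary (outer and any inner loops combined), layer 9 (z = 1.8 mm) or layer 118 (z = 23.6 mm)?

Layer 9 (z = 1.8): the cube is present — its section is the full 25.5×28.5 rectangle (perimeter 108.00 mm); the r=11 cylinder at (5, 14) contributes a regular 16-gon of circumradius 11 (perimeter = 2·16·11.000·sin(180°/16) = 68.67 mm); the cube at (-4, 3) is absent (z outside [10.5, 24.5]); Combining (union): the regions partially overlap (shared area 289.95 mm²), so the edge portions inside another operand are dropped and the merged outline is re-measured after clipping — boundary = 112.58 mm; (rotated 15° about Z; rotation is an isometry so areas/perimeters/island counts are preserved). So its perimeter = 112.58 mm. Layer 118 (z = 23.6): the cube is not intersected at this z (z outside [0, 15]); the cylinder at (5, 14) is not intersected at this z (z outside [1.5, 23]); the cube at (-4, 3) (footprint 8×23) is included at this height (perimeter 62.00 mm); Taking the union: only the 8×23 cube at (-4, 3) is present, so the union is just that shape — boundary = 62.00 mm; (rotated 15° about Z; rotation is an isometry so areas/perimeters/island counts are preserved). So its perimeter = 62.00 mm. Layer 9 is larger (112.58 vs 62.00 mm).

layer 9 (z = 1.8 mm)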